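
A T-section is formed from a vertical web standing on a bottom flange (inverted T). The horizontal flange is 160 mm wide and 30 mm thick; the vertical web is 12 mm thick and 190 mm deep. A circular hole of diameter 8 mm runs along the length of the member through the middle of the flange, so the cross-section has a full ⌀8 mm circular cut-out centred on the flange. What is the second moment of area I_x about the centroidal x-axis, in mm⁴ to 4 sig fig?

Treat the section as a set of non-overlapping primitives; coordinates are from the bounding-box lower-left.
Flange: 160 × 30, A = 4 800 mm², y = 15 mm, Ī = 360 000 mm⁴.
Web: 12 × 190, A = 2 280 mm², y = 125 mm, Ī = 6 859 000 mm⁴.
Hole (subtracted): ⌀8, A = 50.2655 mm², y = 15 mm, Ī = 201.062 mm⁴.
Centroid: ȳ = ΣA·y / ΣA = 50.677 mm.
Transfer each piece to the centroidal x-axis using Ī + A·d² with d = y − 50.677:
  flange: d = -35.677 mm → contributes +6 469 680 mm⁴
  web: d = 74.323 mm → contributes +19 453 503 mm⁴
  hole: d = -35.677 mm → contributes −64181.5 mm⁴
Total I = 25 859 002 mm⁴.

I_x ≈ 2.586 × 10⁷ mm⁴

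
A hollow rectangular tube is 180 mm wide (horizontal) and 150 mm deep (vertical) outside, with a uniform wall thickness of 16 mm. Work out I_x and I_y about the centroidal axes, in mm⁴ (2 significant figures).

I_x ≈ 3.0 × 10⁷ mm⁴, I_y ≈ 4.1 × 10⁷ mm⁴

Treat the section as a set of non-overlapping primitives; coordinates are from the bounding-box lower-left.
Outer rectangle: 180 × 150, A = 27 000 mm², y = 75 mm, Ī = 50 625 000 mm⁴.
Inner void (subtracted): 148 × 118, A = 17 464 mm², y = 75 mm, Ī = 20 264 061 mm⁴.
By symmetry the centroid is at mid-height, ȳ = 75 mm.
All pieces are centred on the centroidal x-axis, so I = ΣĪ (holes subtracted) = 30 360 939 mm⁴.
Repeating about the centroidal y-axis gives I_y = 41 022 379 mm⁴.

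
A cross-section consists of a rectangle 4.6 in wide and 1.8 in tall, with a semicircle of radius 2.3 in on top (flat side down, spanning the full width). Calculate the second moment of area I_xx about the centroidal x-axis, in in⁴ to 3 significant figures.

Split into non-overlapping primitives; take the origin at the lower-left of the bounding box.
Rectangular body: 4.6 × 1.8, A = 8.28 in², y = 0.9 in, Ī = 2.2356 in⁴.
Semicircular cap: semicircle r = 2.3, A = 8.3095 in², y = 2.7762 in, Ī = 3.0714 in⁴.
Centroid: ȳ = ΣA·y / ΣA = 1.8397 in.
Transfer each piece to the centroidal x-axis using Ī + A·d² with d = y − 1.8397:
  rectangular body: d = -0.93974 in → contributes +9.5478 in⁴
  semicircular cap: d = 0.93641 in → contributes +10.358 in⁴
Total I = 19.906 in⁴.

I_xx ≈ 19.9 in⁴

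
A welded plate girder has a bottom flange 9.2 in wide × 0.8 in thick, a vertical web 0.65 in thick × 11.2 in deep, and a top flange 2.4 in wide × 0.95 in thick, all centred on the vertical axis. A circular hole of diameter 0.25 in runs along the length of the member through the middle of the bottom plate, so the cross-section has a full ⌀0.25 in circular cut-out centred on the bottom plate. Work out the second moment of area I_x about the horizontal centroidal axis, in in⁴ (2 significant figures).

I_x ≈ 370 in⁴

Treat the section as a set of non-overlapping primitives; coordinates are from the bounding-box lower-left.
Bottom plate: 9.2 × 0.8, A = 7.36 in², y = 0.4 in, Ī = 0.3925 in⁴.
Web plate: 0.65 × 11.2, A = 7.28 in², y = 6.4 in, Ī = 76.1 in⁴.
Top plate: 2.4 × 0.95, A = 2.28 in², y = 12.48 in, Ī = 0.1715 in⁴.
Hole (subtracted): ⌀0.25, A = 0.04909 in², y = 0.4 in, Ī = 0.0001917 in⁴.
Centroid: ȳ = ΣA·y / ΣA = 4.621 in.
Transfer each piece to the horizontal centroidal axis using Ī + A·d² with d = y − 4.621:
  bottom plate: d = -4.221 in → contributes +131.5 in⁴
  web plate: d = 1.779 in → contributes +99.14 in⁴
  top plate: d = 7.854 in → contributes +140.8 in⁴
  hole: d = -4.221 in → contributes −0.8747 in⁴
Total I = 370.6 in⁴.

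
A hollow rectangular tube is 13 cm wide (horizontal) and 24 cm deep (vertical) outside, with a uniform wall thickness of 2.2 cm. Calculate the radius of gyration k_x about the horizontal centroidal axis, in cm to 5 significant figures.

k_x ≈ 8.1723 cm

Decompose the section into non-overlapping parts with the origin at the bottom-left of its bounding rectangle.
Outer rectangle: 13 × 24, A = 312 cm², y = 12 cm, Ī = 14 976 cm⁴.
Inner void (subtracted): 8.6 × 19.6, A = 168.56 cm², y = 12 cm, Ī = 5396.167 cm⁴.
By symmetry the centroid is at mid-height, ȳ = 12 cm.
All pieces are centred on the horizontal centroidal axis, so I = ΣĪ (holes subtracted) = 9579.833 cm⁴.
Radius of gyration: k = √(I/A) = √(9579.833 / 143.44) = 8.172291 cm.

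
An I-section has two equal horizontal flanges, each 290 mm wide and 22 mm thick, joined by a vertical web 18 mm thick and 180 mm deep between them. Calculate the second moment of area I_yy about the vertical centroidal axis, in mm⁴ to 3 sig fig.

I_yy ≈ 8.95 × 10⁷ mm⁴

Break the section into simple shapes (no overlaps), measuring from the bottom-left corner of the bounding box.
Bottom flange: 290 × 22, A = 6 380 mm², x = 145 mm, Ī = 44 713 167 mm⁴.
Web: 18 × 180, A = 3 240 mm², x = 145 mm, Ī = 87 480 mm⁴.
Top flange: 290 × 22, A = 6 380 mm², x = 145 mm, Ī = 44 713 167 mm⁴.
By symmetry the centroid is at mid-width, x̄ = 145 mm.
All pieces are centred on the vertical centroidal axis, so I = ΣĪ = 89 513 813 mm⁴.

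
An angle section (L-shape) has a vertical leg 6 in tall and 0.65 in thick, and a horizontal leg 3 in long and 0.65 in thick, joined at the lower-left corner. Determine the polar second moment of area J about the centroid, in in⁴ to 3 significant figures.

J ≈ 22.9 in⁴

Break the section into simple shapes (no overlaps), measuring from the bottom-left corner of the bounding box.
Vertical leg: 0.65 × 6, A = 3.9 in², y = 3 in, Ī = 11.7 in⁴.
Horizontal leg (remainder): 2.35 × 0.65, A = 1.5275 in², y = 0.325 in, Ī = 0.053781 in⁴.
Centroid: ȳ = ΣA·y / ΣA = 2.2472 in.
Transfer each piece to the centroidal x-axis using Ī + A·d² with d = y − 2.2472:
  vertical leg: d = 0.75284 in → contributes +13.91 in⁴
  horizontal leg (remainder): d = -1.9222 in → contributes +5.6974 in⁴
Total I = 19.608 in⁴.
For the y-axis: x̄ = 0.74716 in.
Repeating about the centroidal y-axis gives I_y = 3.3099 in⁴.
Polar second moment: J = I_x + I_y = 22.918 in⁴.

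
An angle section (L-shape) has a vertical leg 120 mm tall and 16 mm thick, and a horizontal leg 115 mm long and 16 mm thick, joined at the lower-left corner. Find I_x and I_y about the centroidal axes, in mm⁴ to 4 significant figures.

Treat the section as a set of non-overlapping primitives; coordinates are from the bounding-box lower-left.
Vertical leg: 16 × 120, A = 1 920 mm², y = 60 mm, Ī = 2 304 000 mm⁴.
Horizontal leg (remainder): 99 × 16, A = 1 584 mm², y = 8 mm, Ī = 33 792 mm⁴.
Centroid: ȳ = ΣA·y / ΣA = 36.4932 mm.
Transfer each piece to the centroidal x-axis using Ī + A·d² with d = y − 36.4932:
  vertical leg: d = 23.5068 mm → contributes +3 364 938 mm⁴
  horizontal leg (remainder): d = -28.4932 mm → contributes +1 319 778 mm⁴
Total I = 4 684 716 mm⁴.
For the y-axis: x̄ = 33.9932 mm.
Repeating about the centroidal y-axis gives I_y = 4 204 336 mm⁴.

I_x ≈ 4.685 × 10⁶ mm⁴, I_y ≈ 4.204 × 10⁶ mm⁴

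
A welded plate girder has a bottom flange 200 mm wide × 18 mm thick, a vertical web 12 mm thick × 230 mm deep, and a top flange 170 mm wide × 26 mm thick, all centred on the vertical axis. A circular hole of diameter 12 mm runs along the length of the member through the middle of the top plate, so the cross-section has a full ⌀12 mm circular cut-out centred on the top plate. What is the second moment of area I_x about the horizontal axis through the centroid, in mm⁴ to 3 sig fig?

I_x ≈ 1.37 × 10⁸ mm⁴

Decompose the section into non-overlapping parts with the origin at the bottom-left of its bounding rectangle.
Bottom plate: 200 × 18, A = 3 600 mm², y = 9 mm, Ī = 97 200 mm⁴.
Web plate: 12 × 230, A = 2 760 mm², y = 133 mm, Ī = 12 167 000 mm⁴.
Top plate: 170 × 26, A = 4 420 mm², y = 261 mm, Ī = 248 993 mm⁴.
Hole (subtracted): ⌀12, A = 113.1 mm², y = 261 mm, Ī = 1017.9 mm⁴.
Centroid: ȳ = ΣA·y / ΣA = 142.83 mm.
Transfer each piece to the horizontal axis through the centroid using Ī + A·d² with d = y − 142.83:
  bottom plate: d = -133.83 mm → contributes +64 577 407 mm⁴
  web plate: d = -9.8326 mm → contributes +12 433 838 mm⁴
  top plate: d = 118.17 mm → contributes +61 967 800 mm⁴
  hole: d = 118.17 mm → contributes −1 580 256 mm⁴
Total I = 137 398 789 mm⁴.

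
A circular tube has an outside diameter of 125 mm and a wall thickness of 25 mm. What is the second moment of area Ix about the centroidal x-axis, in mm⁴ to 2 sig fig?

Ix ≈ 1.0 × 10⁷ mm⁴

Split into non-overlapping primitives; take the origin at the lower-left of the bounding box.
Outer circle: ⌀125, A = 12 272 mm², y = 62.5 mm, Ī = 11 984 225 mm⁴.
Bore (subtracted): ⌀75, A = 4 418 mm², y = 62.5 mm, Ī = 1 553 156 mm⁴.
By symmetry the centroid is at mid-height, ȳ = 62.5 mm.
All pieces are centred on the centroidal x-axis, so I = ΣĪ (holes subtracted) = 10 431 069 mm⁴.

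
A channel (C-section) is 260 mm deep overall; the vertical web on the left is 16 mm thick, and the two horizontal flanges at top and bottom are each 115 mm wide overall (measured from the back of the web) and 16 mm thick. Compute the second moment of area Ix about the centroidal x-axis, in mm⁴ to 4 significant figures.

Split into non-overlapping primitives; take the origin at the lower-left of the bounding box.
Web: 16 × 260, A = 4 160 mm², y = 130 mm, Ī = 23 434 667 mm⁴.
Top flange (beyond web): 99 × 16, A = 1 584 mm², y = 252 mm, Ī = 33 792 mm⁴.
Bottom flange (beyond web): 99 × 16, A = 1 584 mm², y = 8 mm, Ī = 33 792 mm⁴.
By symmetry the centroid is at mid-height, ȳ = 130 mm.
Transfer each piece to the centroidal x-axis using Ī + A·d² with d = y − 130:
  web: d = 0 mm → contributes +23 434 667 mm⁴
  top flange (beyond web): d = 122 mm → contributes +23 610 048 mm⁴
  bottom flange (beyond web): d = -122 mm → contributes +23 610 048 mm⁴
Total I = 70 654 763 mm⁴.

Ix ≈ 7.065 × 10⁷ mm⁴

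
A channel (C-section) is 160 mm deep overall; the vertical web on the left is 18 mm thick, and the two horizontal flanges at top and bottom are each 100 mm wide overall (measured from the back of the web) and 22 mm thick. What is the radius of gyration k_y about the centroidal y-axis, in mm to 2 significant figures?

k_y ≈ 31 mm

Decompose the section into non-overlapping parts with the origin at the bottom-left of its bounding rectangle.
Web: 18 × 160, A = 2 880 mm², x = 9 mm, Ī = 77 760 mm⁴.
Top flange (beyond web): 82 × 22, A = 1 804 mm², x = 59 mm, Ī = 1 010 841 mm⁴.
Bottom flange (beyond web): 82 × 22, A = 1 804 mm², x = 59 mm, Ī = 1 010 841 mm⁴.
Centroid: x̄ = ΣA·x / ΣA = 36.81 mm.
Transfer each piece to the centroidal y-axis using Ī + A·d² with d = x − 36.81:
  web: d = -27.81 mm → contributes +2 304 369 mm⁴
  top flange (beyond web): d = 22.19 mm → contributes +1 899 510 mm⁴
  bottom flange (beyond web): d = 22.19 mm → contributes +1 899 510 mm⁴
Total I = 6 103 388 mm⁴.
Radius of gyration: k = √(I/A) = √(6 103 388 / 6 488) = 30.67 mm.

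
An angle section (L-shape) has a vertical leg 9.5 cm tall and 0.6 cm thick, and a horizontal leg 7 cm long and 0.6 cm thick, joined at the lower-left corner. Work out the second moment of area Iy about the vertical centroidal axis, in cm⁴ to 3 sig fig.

Decompose the section into non-overlapping parts with the origin at the bottom-left of its bounding rectangle.
Vertical leg: 0.6 × 9.5, A = 5.7 cm², x = 0.3 cm, Ī = 0.171 cm⁴.
Horizontal leg (remainder): 6.4 × 0.6, A = 3.84 cm², x = 3.8 cm, Ī = 13.107 cm⁴.
Centroid: x̄ = ΣA·x / ΣA = 1.7088 cm.
Transfer each piece to the vertical centroidal axis using Ī + A·d² with d = x − 1.7088:
  vertical leg: d = -1.4088 cm → contributes +11.484 cm⁴
  horizontal leg (remainder): d = 2.0912 cm → contributes +29.9 cm⁴
Total I = 41.384 cm⁴.

Iy ≈ 41.4 cm⁴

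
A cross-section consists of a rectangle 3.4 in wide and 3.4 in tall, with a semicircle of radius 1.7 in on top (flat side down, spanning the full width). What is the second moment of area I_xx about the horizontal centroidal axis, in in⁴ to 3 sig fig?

Treat the section as a set of non-overlapping primitives; coordinates are from the bounding-box lower-left.
Rectangular body: 3.4 × 3.4, A = 11.56 in², y = 1.7 in, Ī = 11.136 in⁴.
Semicircular cap: semicircle r = 1.7, A = 4.5396 in², y = 4.1215 in, Ī = 0.9167 in⁴.
Centroid: ȳ = ΣA·y / ΣA = 2.3828 in.
Transfer each piece to the horizontal centroidal axis using Ī + A·d² with d = y − 2.3828:
  rectangular body: d = -0.68279 in → contributes +16.525 in⁴
  semicircular cap: d = 1.7387 in → contributes +14.64 in⁴
Total I = 31.166 in⁴.

I_xx ≈ 31.2 in⁴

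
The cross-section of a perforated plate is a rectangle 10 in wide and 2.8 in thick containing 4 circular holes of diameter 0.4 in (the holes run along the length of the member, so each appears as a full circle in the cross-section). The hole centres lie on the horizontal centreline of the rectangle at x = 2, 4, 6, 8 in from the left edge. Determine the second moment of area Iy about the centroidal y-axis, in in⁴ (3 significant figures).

Iy ≈ 231 in⁴

Treat the section as a set of non-overlapping primitives; coordinates are from the bounding-box lower-left.
Plate: 10 × 2.8, A = 28 in², x = 5 in, Ī = 233.33 in⁴.
Hole 1 (subtracted): ⌀0.4, A = 0.12566 in², x = 2 in, Ī = 0.0012566 in⁴.
Hole 2 (subtracted): ⌀0.4, A = 0.12566 in², x = 4 in, Ī = 0.0012566 in⁴.
Hole 3 (subtracted): ⌀0.4, A = 0.12566 in², x = 6 in, Ī = 0.0012566 in⁴.
Hole 4 (subtracted): ⌀0.4, A = 0.12566 in², x = 8 in, Ī = 0.0012566 in⁴.
By symmetry the centroid is at mid-width, x̄ = 5 in.
Transfer each piece to the centroidal y-axis using Ī + A·d² with d = x − 5:
  plate: d = 0 in → contributes +233.33 in⁴
  hole 1: d = -3 in → contributes −1.1322 in⁴
  hole 2: d = -1 in → contributes −0.12692 in⁴
  hole 3: d = 1 in → contributes −0.12692 in⁴
  hole 4: d = 3 in → contributes −1.1322 in⁴
Total I = 230.82 in⁴.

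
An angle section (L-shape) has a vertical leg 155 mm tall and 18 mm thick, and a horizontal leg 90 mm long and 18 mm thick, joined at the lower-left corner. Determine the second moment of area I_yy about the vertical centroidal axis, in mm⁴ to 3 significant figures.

I_yy ≈ 2.43 × 10⁶ mm⁴

Decompose the section into non-overlapping parts with the origin at the bottom-left of its bounding rectangle.
Vertical leg: 18 × 155, A = 2 790 mm², x = 9 mm, Ī = 75 330 mm⁴.
Horizontal leg (remainder): 72 × 18, A = 1 296 mm², x = 54 mm, Ī = 559 872 mm⁴.
Centroid: x̄ = ΣA·x / ΣA = 23.273 mm.
Transfer each piece to the vertical centroidal axis using Ī + A·d² with d = x − 23.273:
  vertical leg: d = -14.273 mm → contributes +643 715 mm⁴
  horizontal leg (remainder): d = 30.727 mm → contributes +1 783 478 mm⁴
Total I = 2 427 193 mm⁴.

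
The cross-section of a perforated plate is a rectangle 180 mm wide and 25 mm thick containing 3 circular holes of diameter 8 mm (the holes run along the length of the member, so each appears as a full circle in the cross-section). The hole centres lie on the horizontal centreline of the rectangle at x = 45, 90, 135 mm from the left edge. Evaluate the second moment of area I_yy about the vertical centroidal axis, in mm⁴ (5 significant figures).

Treat the section as a set of non-overlapping primitives; coordinates are from the bounding-box lower-left.
Plate: 180 × 25, A = 4 500 mm², x = 90 mm, Ī = 12 150 000 mm⁴.
Hole 1 (subtracted): ⌀8, A = 50.26548 mm², x = 45 mm, Ī = 201.0619 mm⁴.
Hole 2 (subtracted): ⌀8, A = 50.26548 mm², x = 90 mm, Ī = 201.0619 mm⁴.
Hole 3 (subtracted): ⌀8, A = 50.26548 mm², x = 135 mm, Ī = 201.0619 mm⁴.
By symmetry the centroid is at mid-width, x̄ = 90 mm.
Transfer each piece to the vertical centroidal axis using Ī + A·d² with d = x − 90:
  plate: d = 0 mm → contributes +12 150 000 mm⁴
  hole 1: d = -45 mm → contributes −101988.7 mm⁴
  hole 2: d = 0 mm → contributes −201.0619 mm⁴
  hole 3: d = 45 mm → contributes −101988.7 mm⁴
Total I = 11 945 822 mm⁴.

I_yy ≈ 1.1946 × 10⁷ mm⁴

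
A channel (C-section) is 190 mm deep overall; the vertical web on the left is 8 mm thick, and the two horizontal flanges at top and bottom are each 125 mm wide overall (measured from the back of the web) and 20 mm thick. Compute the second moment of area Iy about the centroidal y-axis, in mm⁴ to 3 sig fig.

Decompose the section into non-overlapping parts with the origin at the bottom-left of its bounding rectangle.
Web: 8 × 190, A = 1 520 mm², x = 4 mm, Ī = 8106.7 mm⁴.
Top flange (beyond web): 117 × 20, A = 2 340 mm², x = 66.5 mm, Ī = 2 669 355 mm⁴.
Bottom flange (beyond web): 117 × 20, A = 2 340 mm², x = 66.5 mm, Ī = 2 669 355 mm⁴.
Centroid: x̄ = ΣA·x / ΣA = 51.177 mm.
Transfer each piece to the centroidal y-axis using Ī + A·d² with d = x − 51.177:
  web: d = -47.177 mm → contributes +3 391 184 mm⁴
  top flange (beyond web): d = 15.323 mm → contributes +3 218 744 mm⁴
  bottom flange (beyond web): d = 15.323 mm → contributes +3 218 744 mm⁴
Total I = 9 828 672 mm⁴.

Iy ≈ 9.83 × 10⁶ mm⁴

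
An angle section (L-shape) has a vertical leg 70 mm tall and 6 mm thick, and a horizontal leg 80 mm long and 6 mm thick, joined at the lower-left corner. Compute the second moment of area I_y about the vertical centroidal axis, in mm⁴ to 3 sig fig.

I_y ≈ 5.49 × 10⁵ mm⁴

Split into non-overlapping primitives; take the origin at the lower-left of the bounding box.
Vertical leg: 6 × 70, A = 420 mm², x = 3 mm, Ī = 1 260 mm⁴.
Horizontal leg (remainder): 74 × 6, A = 444 mm², x = 43 mm, Ī = 202 612 mm⁴.
Centroid: x̄ = ΣA·x / ΣA = 23.556 mm.
Transfer each piece to the vertical centroidal axis using Ī + A·d² with d = x − 23.556:
  vertical leg: d = -20.556 mm → contributes +178 723 mm⁴
  horizontal leg (remainder): d = 19.444 mm → contributes +370 482 mm⁴
Total I = 549 205 mm⁴.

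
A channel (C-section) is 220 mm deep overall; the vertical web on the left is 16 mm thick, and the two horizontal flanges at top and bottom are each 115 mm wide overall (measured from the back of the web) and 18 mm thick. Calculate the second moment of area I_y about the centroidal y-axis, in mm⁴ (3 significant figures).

Decompose the section into non-overlapping parts with the origin at the bottom-left of its bounding rectangle.
Web: 16 × 220, A = 3 520 mm², x = 8 mm, Ī = 75 093 mm⁴.
Top flange (beyond web): 99 × 18, A = 1 782 mm², x = 65.5 mm, Ī = 1 455 449 mm⁴.
Bottom flange (beyond web): 99 × 18, A = 1 782 mm², x = 65.5 mm, Ī = 1 455 449 mm⁴.
Centroid: x̄ = ΣA·x / ΣA = 36.929 mm.
Transfer each piece to the centroidal y-axis using Ī + A·d² with d = x − 36.929:
  web: d = -28.929 mm → contributes +3 020 848 mm⁴
  top flange (beyond web): d = 28.571 mm → contributes +2 910 142 mm⁴
  bottom flange (beyond web): d = 28.571 mm → contributes +2 910 142 mm⁴
Total I = 8 841 133 mm⁴.

I_y ≈ 8.84 × 10⁶ mm⁴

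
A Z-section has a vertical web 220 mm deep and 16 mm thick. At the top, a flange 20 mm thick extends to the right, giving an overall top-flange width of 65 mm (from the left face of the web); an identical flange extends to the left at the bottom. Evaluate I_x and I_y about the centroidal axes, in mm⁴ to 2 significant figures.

Split into non-overlapping primitives; take the origin at the lower-left of the bounding box.
Web: 16 × 220, A = 3 520 mm², y = 110 mm, Ī = 14 197 333 mm⁴.
Top flange (beyond web): 49 × 20, A = 980 mm², y = 210 mm, Ī = 32 667 mm⁴.
Bottom flange (beyond web): 49 × 20, A = 980 mm², y = 10 mm, Ī = 32 667 mm⁴.
Centroid: ȳ = ΣA·y / ΣA = 110 mm.
Transfer each piece to the centroidal x-axis using Ī + A·d² with d = y − 110:
  web: d = 0 mm → contributes +14 197 333 mm⁴
  top flange (beyond web): d = 100 mm → contributes +9 832 667 mm⁴
  bottom flange (beyond web): d = -100 mm → contributes +9 832 667 mm⁴
Total I = 33 862 667 mm⁴.
For the y-axis: x̄ = 57 mm.
Repeating about the centroidal y-axis gives I_y = 2 537 507 mm⁴.

I_x ≈ 3.4 × 10⁷ mm⁴, I_y ≈ 2.5 × 10⁶ mm⁴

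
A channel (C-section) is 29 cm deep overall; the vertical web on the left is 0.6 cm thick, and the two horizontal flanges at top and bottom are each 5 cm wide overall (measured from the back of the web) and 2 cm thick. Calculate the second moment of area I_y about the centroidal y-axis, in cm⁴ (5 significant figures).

I_y ≈ 83.602 cm⁴

Break the section into simple shapes (no overlaps), measuring from the bottom-left corner of the bounding box.
Web: 0.6 × 29, A = 17.4 cm², x = 0.3 cm, Ī = 0.522 cm⁴.
Top flange (beyond web): 4.4 × 2, A = 8.8 cm², x = 2.8 cm, Ī = 14.19733 cm⁴.
Bottom flange (beyond web): 4.4 × 2, A = 8.8 cm², x = 2.8 cm, Ī = 14.19733 cm⁴.
Centroid: x̄ = ΣA·x / ΣA = 1.557143 cm.
Transfer each piece to the centroidal y-axis using Ī + A·d² with d = x − 1.557143:
  web: d = -1.257143 cm → contributes +28.0211 cm⁴
  top flange (beyond web): d = 1.242857 cm → contributes +27.79064 cm⁴
  bottom flange (beyond web): d = 1.242857 cm → contributes +27.79064 cm⁴
Total I = 83.60238 cm⁴.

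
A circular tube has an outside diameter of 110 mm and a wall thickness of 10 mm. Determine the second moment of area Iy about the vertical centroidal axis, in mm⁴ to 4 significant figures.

Break the section into simple shapes (no overlaps), measuring from the bottom-left corner of the bounding box.
Outer circle: ⌀110, A = 9503.32 mm², x = 55 mm, Ī = 7 186 884 mm⁴.
Bore (subtracted): ⌀90, A = 6361.73 mm², x = 55 mm, Ī = 3 220 623 mm⁴.
By symmetry the centroid is at mid-width, x̄ = 55 mm.
All pieces are centred on the vertical centroidal axis, so I = ΣĪ (holes subtracted) = 3 966 261 mm⁴.

Iy ≈ 3.966 × 10⁶ mm⁴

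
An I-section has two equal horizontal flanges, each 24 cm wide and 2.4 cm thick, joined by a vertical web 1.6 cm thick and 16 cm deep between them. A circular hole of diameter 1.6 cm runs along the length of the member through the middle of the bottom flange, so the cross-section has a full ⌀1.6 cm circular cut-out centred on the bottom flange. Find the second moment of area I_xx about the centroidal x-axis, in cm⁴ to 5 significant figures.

Split into non-overlapping primitives; take the origin at the lower-left of the bounding box.
Bottom flange: 24 × 2.4, A = 57.6 cm², y = 1.2 cm, Ī = 27.648 cm⁴.
Web: 1.6 × 16, A = 25.6 cm², y = 10.4 cm, Ī = 546.1333 cm⁴.
Top flange: 24 × 2.4, A = 57.6 cm², y = 19.6 cm, Ī = 27.648 cm⁴.
Hole (subtracted): ⌀1.6, A = 2.010619 cm², y = 1.2 cm, Ī = 0.3216991 cm⁴.
Centroid: ȳ = ΣA·y / ΣA = 10.53328 cm.
Transfer each piece to the centroidal x-axis using Ī + A·d² with d = y − 10.53328:
  bottom flange: d = -9.333279 cm → contributes +5045.189 cm⁴
  web: d = -0.1332789 cm → contributes +546.5881 cm⁴
  top flange: d = 9.066721 cm → contributes +4762.681 cm⁴
  hole: d = -9.333279 cm → contributes −175.4669 cm⁴
Total I = 10178.99 cm⁴.

I_xx ≈ 1.0179 × 10⁴ cm⁴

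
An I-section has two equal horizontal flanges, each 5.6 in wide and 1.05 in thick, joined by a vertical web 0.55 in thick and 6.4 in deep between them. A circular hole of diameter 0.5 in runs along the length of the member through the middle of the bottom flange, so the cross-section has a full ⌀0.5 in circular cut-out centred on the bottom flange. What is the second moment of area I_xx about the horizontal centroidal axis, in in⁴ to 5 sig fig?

Treat the section as a set of non-overlapping primitives; coordinates are from the bounding-box lower-left.
Bottom flange: 5.6 × 1.05, A = 5.88 in², y = 0.525 in, Ī = 0.540225 in⁴.
Web: 0.55 × 6.4, A = 3.52 in², y = 4.25 in, Ī = 12.01493 in⁴.
Top flange: 5.6 × 1.05, A = 5.88 in², y = 7.975 in, Ī = 0.540225 in⁴.
Hole (subtracted): ⌀0.5, A = 0.1963495 in², y = 0.525 in, Ī = 0.003067962 in⁴.
Centroid: ȳ = ΣA·y / ΣA = 4.29849 in.
Transfer each piece to the horizontal centroidal axis using Ī + A·d² with d = y − 4.29849:
  bottom flange: d = -3.77349 in → contributes +84.26687 in⁴
  web: d = -0.04848972 in → contributes +12.02321 in⁴
  top flange: d = 3.67651 in → contributes +80.01858 in⁴
  hole: d = -3.77349 in → contributes −2.798933 in⁴
Total I = 173.5097 in⁴.

I_xx ≈ 173.51 in⁴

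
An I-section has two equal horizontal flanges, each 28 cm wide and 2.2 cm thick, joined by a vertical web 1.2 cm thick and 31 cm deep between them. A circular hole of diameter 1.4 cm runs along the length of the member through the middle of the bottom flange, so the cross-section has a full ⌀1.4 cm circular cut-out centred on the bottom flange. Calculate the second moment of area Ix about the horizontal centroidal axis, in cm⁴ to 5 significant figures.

Ix ≈ 3.6549 × 10⁴ cm⁴

Treat the section as a set of non-overlapping primitives; coordinates are from the bounding-box lower-left.
Bottom flange: 28 × 2.2, A = 61.6 cm², y = 1.1 cm, Ī = 24.84533 cm⁴.
Web: 1.2 × 31, A = 37.2 cm², y = 17.7 cm, Ī = 2979.1 cm⁴.
Top flange: 28 × 2.2, A = 61.6 cm², y = 34.3 cm, Ī = 24.84533 cm⁴.
Hole (subtracted): ⌀1.4, A = 1.53938 cm², y = 1.1 cm, Ī = 0.1885741 cm⁴.
Centroid: ȳ = ΣA·y / ΣA = 17.86086 cm.
Transfer each piece to the horizontal centroidal axis using Ī + A·d² with d = y − 17.86086:
  bottom flange: d = -16.76086 cm → contributes +17329.91 cm⁴
  web: d = -0.1608562 cm → contributes +2980.063 cm⁴
  top flange: d = 16.43914 cm → contributes +16671.96 cm⁴
  hole: d = -16.76086 cm → contributes −432.641 cm⁴
Total I = 36549.29 cm⁴.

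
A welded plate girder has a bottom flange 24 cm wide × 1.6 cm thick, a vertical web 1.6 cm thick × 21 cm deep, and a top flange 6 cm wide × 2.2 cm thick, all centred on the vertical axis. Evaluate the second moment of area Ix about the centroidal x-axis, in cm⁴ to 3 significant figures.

Ix ≈ 7000 cm⁴

Split into non-overlapping primitives; take the origin at the lower-left of the bounding box.
Bottom plate: 24 × 1.6, A = 38.4 cm², y = 0.8 cm, Ī = 8.192 cm⁴.
Web plate: 1.6 × 21, A = 33.6 cm², y = 12.1 cm, Ī = 1234.8 cm⁴.
Top plate: 6 × 2.2, A = 13.2 cm², y = 23.7 cm, Ī = 5.324 cm⁴.
Centroid: ȳ = ΣA·y / ΣA = 8.8042 cm.
Transfer each piece to the centroidal x-axis using Ī + A·d² with d = y − 8.8042:
  bottom plate: d = -8.0042 cm → contributes +2468.4 cm⁴
  web plate: d = 3.2958 cm → contributes +1599.8 cm⁴
  top plate: d = 14.896 cm → contributes +2934.2 cm⁴
Total I = 7002.4 cm⁴.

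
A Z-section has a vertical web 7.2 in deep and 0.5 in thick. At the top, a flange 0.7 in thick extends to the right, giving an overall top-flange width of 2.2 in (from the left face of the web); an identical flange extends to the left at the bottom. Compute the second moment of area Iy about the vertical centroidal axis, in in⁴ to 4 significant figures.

Iy ≈ 3.528 in⁴

Treat the section as a set of non-overlapping primitives; coordinates are from the bounding-box lower-left.
Web: 0.5 × 7.2, A = 3.6 in², x = 1.95 in, Ī = 0.075 in⁴.
Top flange (beyond web): 1.7 × 0.7, A = 1.19 in², x = 3.05 in, Ī = 0.286592 in⁴.
Bottom flange (beyond web): 1.7 × 0.7, A = 1.19 in², x = 0.85 in, Ī = 0.286592 in⁴.
Centroid: x̄ = ΣA·x / ΣA = 1.95 in.
Transfer each piece to the vertical centroidal axis using Ī + A·d² with d = x − 1.95:
  web: d = 0 in → contributes +0.075 in⁴
  top flange (beyond web): d = 1.1 in → contributes +1.72649 in⁴
  bottom flange (beyond web): d = -1.1 in → contributes +1.72649 in⁴
Total I = 3.52798 in⁴.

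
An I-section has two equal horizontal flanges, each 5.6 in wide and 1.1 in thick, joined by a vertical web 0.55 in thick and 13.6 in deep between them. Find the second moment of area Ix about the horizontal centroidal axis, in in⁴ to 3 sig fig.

Treat the section as a set of non-overlapping primitives; coordinates are from the bounding-box lower-left.
Bottom flange: 5.6 × 1.1, A = 6.16 in², y = 0.55 in, Ī = 0.62113 in⁴.
Web: 0.55 × 13.6, A = 7.48 in², y = 7.9 in, Ī = 115.29 in⁴.
Top flange: 5.6 × 1.1, A = 6.16 in², y = 15.25 in, Ī = 0.62113 in⁴.
By symmetry the centroid is at mid-height, ȳ = 7.9 in.
Transfer each piece to the horizontal centroidal axis using Ī + A·d² with d = y − 7.9:
  bottom flange: d = -7.35 in → contributes +333.4 in⁴
  web: d = 0 in → contributes +115.29 in⁴
  top flange: d = 7.35 in → contributes +333.4 in⁴
Total I = 782.09 in⁴.

Ix ≈ 782 in⁴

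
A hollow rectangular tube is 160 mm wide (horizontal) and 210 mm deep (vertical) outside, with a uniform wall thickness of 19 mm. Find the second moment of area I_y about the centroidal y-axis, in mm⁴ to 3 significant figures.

I_y ≈ 4.57 × 10⁷ mm⁴

Break the section into simple shapes (no overlaps), measuring from the bottom-left corner of the bounding box.
Outer rectangle: 160 × 210, A = 33 600 mm², x = 80 mm, Ī = 71 680 000 mm⁴.
Inner void (subtracted): 122 × 172, A = 20 984 mm², x = 80 mm, Ī = 26 027 155 mm⁴.
By symmetry the centroid is at mid-width, x̄ = 80 mm.
All pieces are centred on the centroidal y-axis, so I = ΣĪ (holes subtracted) = 45 652 845 mm⁴.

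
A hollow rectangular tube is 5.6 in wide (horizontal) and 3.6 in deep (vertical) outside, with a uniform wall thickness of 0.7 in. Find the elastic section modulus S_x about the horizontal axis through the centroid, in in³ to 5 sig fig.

Split into non-overlapping primitives; take the origin at the lower-left of the bounding box.
Outer rectangle: 5.6 × 3.6, A = 20.16 in², y = 1.8 in, Ī = 21.7728 in⁴.
Inner void (subtracted): 4.2 × 2.2, A = 9.24 in², y = 1.8 in, Ī = 3.7268 in⁴.
By symmetry the centroid is at mid-height, ȳ = 1.8 in.
All pieces are centred on the horizontal axis through the centroid, so I = ΣĪ (holes subtracted) = 18.046 in⁴.
Extreme fibre distance c = 1.8 in; S = I/c = 10.02556 in³.

S_x ≈ 10.026 in³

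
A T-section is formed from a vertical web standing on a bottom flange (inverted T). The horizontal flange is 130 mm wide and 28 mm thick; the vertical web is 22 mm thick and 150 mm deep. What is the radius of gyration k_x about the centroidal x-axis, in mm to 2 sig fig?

Decompose the section into non-overlapping parts with the origin at the bottom-left of its bounding rectangle.
Flange: 130 × 28, A = 3 640 mm², y = 14 mm, Ī = 237 813 mm⁴.
Web: 22 × 150, A = 3 300 mm², y = 103 mm, Ī = 6 187 500 mm⁴.
Centroid: ȳ = ΣA·y / ΣA = 56.32 mm.
Transfer each piece to the centroidal x-axis using Ī + A·d² with d = y − 56.32:
  flange: d = -42.32 mm → contributes +6 756 954 mm⁴
  web: d = 46.68 mm → contributes +13 378 309 mm⁴
Total I = 20 135 263 mm⁴.
Radius of gyration: k = √(I/A) = √(20 135 263 / 6 940) = 53.86 mm.

k_x ≈ 54 mm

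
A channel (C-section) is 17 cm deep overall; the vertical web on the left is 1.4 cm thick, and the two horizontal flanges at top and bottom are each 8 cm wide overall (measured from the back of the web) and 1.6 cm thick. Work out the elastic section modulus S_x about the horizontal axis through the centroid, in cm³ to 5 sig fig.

Decompose the section into non-overlapping parts with the origin at the bottom-left of its bounding rectangle.
Web: 1.4 × 17, A = 23.8 cm², y = 8.5 cm, Ī = 573.1833 cm⁴.
Top flange (beyond web): 6.6 × 1.6, A = 10.56 cm², y = 16.2 cm, Ī = 2.2528 cm⁴.
Bottom flange (beyond web): 6.6 × 1.6, A = 10.56 cm², y = 0.8 cm, Ī = 2.2528 cm⁴.
By symmetry the centroid is at mid-height, ȳ = 8.5 cm.
Transfer each piece to the horizontal axis through the centroid using Ī + A·d² with d = y − 8.5:
  web: d = 0 cm → contributes +573.1833 cm⁴
  top flange (beyond web): d = 7.7 cm → contributes +628.3552 cm⁴
  bottom flange (beyond web): d = -7.7 cm → contributes +628.3552 cm⁴
Total I = 1829.894 cm⁴.
Extreme fibre distance c = 8.5 cm; S = I/c = 215.2816 cm³.

S_x ≈ 215.28 cm³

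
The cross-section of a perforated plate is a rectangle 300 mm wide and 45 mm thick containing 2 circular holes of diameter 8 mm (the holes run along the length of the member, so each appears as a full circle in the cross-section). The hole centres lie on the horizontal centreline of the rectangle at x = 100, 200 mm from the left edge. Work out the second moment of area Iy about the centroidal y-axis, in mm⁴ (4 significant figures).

Iy ≈ 1.010 × 10⁸ mm⁴

Treat the section as a set of non-overlapping primitives; coordinates are from the bounding-box lower-left.
Plate: 300 × 45, A = 13 500 mm², x = 150 mm, Ī = 101 250 000 mm⁴.
Hole 1 (subtracted): ⌀8, A = 50.2655 mm², x = 100 mm, Ī = 201.062 mm⁴.
Hole 2 (subtracted): ⌀8, A = 50.2655 mm², x = 200 mm, Ī = 201.062 mm⁴.
By symmetry the centroid is at mid-width, x̄ = 150 mm.
Transfer each piece to the centroidal y-axis using Ī + A·d² with d = x − 150:
  plate: d = 0 mm → contributes +101 250 000 mm⁴
  hole 1: d = -50 mm → contributes −125 865 mm⁴
  hole 2: d = 50 mm → contributes −125 865 mm⁴
Total I = 100 998 270 mm⁴.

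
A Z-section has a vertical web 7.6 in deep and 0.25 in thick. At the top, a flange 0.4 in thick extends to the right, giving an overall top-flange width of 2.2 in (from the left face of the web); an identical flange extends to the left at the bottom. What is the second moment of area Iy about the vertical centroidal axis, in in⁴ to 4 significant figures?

Iy ≈ 2.392 in⁴

Split into non-overlapping primitives; take the origin at the lower-left of the bounding box.
Web: 0.25 × 7.6, A = 1.9 in², x = 2.075 in, Ī = 0.00989583 in⁴.
Top flange (beyond web): 1.95 × 0.4, A = 0.78 in², x = 3.175 in, Ī = 0.247163 in⁴.
Bottom flange (beyond web): 1.95 × 0.4, A = 0.78 in², x = 0.975 in, Ī = 0.247163 in⁴.
Centroid: x̄ = ΣA·x / ΣA = 2.075 in.
Transfer each piece to the vertical centroidal axis using Ī + A·d² with d = x − 2.075:
  web: d = 0 in → contributes +0.00989583 in⁴
  top flange (beyond web): d = 1.1 in → contributes +1.19096 in⁴
  bottom flange (beyond web): d = -1.1 in → contributes +1.19096 in⁴
Total I = 2.39182 in⁴.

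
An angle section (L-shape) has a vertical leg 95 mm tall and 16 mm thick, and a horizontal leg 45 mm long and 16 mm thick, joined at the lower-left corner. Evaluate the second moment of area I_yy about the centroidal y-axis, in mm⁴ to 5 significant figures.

Decompose the section into non-overlapping parts with the origin at the bottom-left of its bounding rectangle.
Vertical leg: 16 × 95, A = 1 520 mm², x = 8 mm, Ī = 32426.67 mm⁴.
Horizontal leg (remainder): 29 × 16, A = 464 mm², x = 30.5 mm, Ī = 32518.67 mm⁴.
Centroid: x̄ = ΣA·x / ΣA = 13.2621 mm.
Transfer each piece to the centroidal y-axis using Ī + A·d² with d = x − 13.2621:
  vertical leg: d = -5.262097 mm → contributes +74514.95 mm⁴
  horizontal leg (remainder): d = 17.2379 mm → contributes +170394.1 mm⁴
Total I = 244 909 mm⁴.

I_yy ≈ 2.4491 × 10⁵ mm⁴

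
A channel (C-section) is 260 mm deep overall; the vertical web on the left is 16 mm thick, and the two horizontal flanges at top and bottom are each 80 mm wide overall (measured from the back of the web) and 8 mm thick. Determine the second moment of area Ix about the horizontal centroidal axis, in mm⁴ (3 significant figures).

Treat the section as a set of non-overlapping primitives; coordinates are from the bounding-box lower-left.
Web: 16 × 260, A = 4 160 mm², y = 130 mm, Ī = 23 434 667 mm⁴.
Top flange (beyond web): 64 × 8, A = 512 mm², y = 256 mm, Ī = 2730.7 mm⁴.
Bottom flange (beyond web): 64 × 8, A = 512 mm², y = 4 mm, Ī = 2730.7 mm⁴.
By symmetry the centroid is at mid-height, ȳ = 130 mm.
Transfer each piece to the horizontal centroidal axis using Ī + A·d² with d = y − 130:
  web: d = 0 mm → contributes +23 434 667 mm⁴
  top flange (beyond web): d = 126 mm → contributes +8 131 243 mm⁴
  bottom flange (beyond web): d = -126 mm → contributes +8 131 243 mm⁴
Total I = 39 697 152 mm⁴.

Ix ≈ 3.97 × 10⁷ mm⁴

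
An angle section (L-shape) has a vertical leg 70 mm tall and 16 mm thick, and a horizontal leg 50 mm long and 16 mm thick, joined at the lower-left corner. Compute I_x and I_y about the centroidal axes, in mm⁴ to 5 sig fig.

I_x ≈ 7.3586 × 10⁵ mm⁴, I_y ≈ 3.0514 × 10⁵ mm⁴

Split into non-overlapping primitives; take the origin at the lower-left of the bounding box.
Vertical leg: 16 × 70, A = 1 120 mm², y = 35 mm, Ī = 457333.3 mm⁴.
Horizontal leg (remainder): 34 × 16, A = 544 mm², y = 8 mm, Ī = 11605.33 mm⁴.
Centroid: ȳ = ΣA·y / ΣA = 26.17308 mm.
Transfer each piece to the centroidal x-axis using Ī + A·d² with d = y − 26.17308:
  vertical leg: d = 8.826923 mm → contributes +544597.7 mm⁴
  horizontal leg (remainder): d = -18.17308 mm → contributes +191267.2 mm⁴
Total I = 735864.8 mm⁴.
For the y-axis: x̄ = 16.17308 mm.
Repeating about the centroidal y-axis gives I_y = 305144.8 mm⁴.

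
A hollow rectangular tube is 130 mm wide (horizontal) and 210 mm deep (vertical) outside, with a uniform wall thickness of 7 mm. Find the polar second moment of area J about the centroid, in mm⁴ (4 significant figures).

J ≈ 4.049 × 10⁷ mm⁴

Treat the section as a set of non-overlapping primitives; coordinates are from the bounding-box lower-left.
Outer rectangle: 130 × 210, A = 27 300 mm², y = 105 mm, Ī = 100 327 500 mm⁴.
Inner void (subtracted): 116 × 196, A = 22 736 mm², y = 105 mm, Ī = 72 785 515 mm⁴.
By symmetry the centroid is at mid-height, ȳ = 105 mm.
All pieces are centred on the centroidal x-axis, so I = ΣĪ (holes subtracted) = 27 541 985 mm⁴.
Repeating about the centroidal y-axis gives I_y = 12 952 865 mm⁴.
Polar second moment: J = I_x + I_y = 40 494 851 mm⁴.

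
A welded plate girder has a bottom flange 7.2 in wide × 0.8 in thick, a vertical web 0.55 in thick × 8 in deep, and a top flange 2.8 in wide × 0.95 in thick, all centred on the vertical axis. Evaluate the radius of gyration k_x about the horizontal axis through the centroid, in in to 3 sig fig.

k_x ≈ 3.69 in

Split into non-overlapping primitives; take the origin at the lower-left of the bounding box.
Bottom plate: 7.2 × 0.8, A = 5.76 in², y = 0.4 in, Ī = 0.3072 in⁴.
Web plate: 0.55 × 8, A = 4.4 in², y = 4.8 in, Ī = 23.467 in⁴.
Top plate: 2.8 × 0.95, A = 2.66 in², y = 9.275 in, Ī = 0.20005 in⁴.
Centroid: ȳ = ΣA·y / ΣA = 3.7516 in.
Transfer each piece to the horizontal axis through the centroid using Ī + A·d² with d = y − 3.7516:
  bottom plate: d = -3.3516 in → contributes +65.011 in⁴
  web plate: d = 1.0484 in → contributes +28.303 in⁴
  top plate: d = 5.5234 in → contributes +81.351 in⁴
Total I = 174.66 in⁴.
Radius of gyration: k = √(I/A) = √(174.66 / 12.82) = 3.6911 in.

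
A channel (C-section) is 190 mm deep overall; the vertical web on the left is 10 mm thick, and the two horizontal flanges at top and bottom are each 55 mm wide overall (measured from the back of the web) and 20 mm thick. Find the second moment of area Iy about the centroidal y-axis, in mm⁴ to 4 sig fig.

Split into non-overlapping primitives; take the origin at the lower-left of the bounding box.
Web: 10 × 190, A = 1 900 mm², x = 5 mm, Ī = 15833.3 mm⁴.
Top flange (beyond web): 45 × 20, A = 900 mm², x = 32.5 mm, Ī = 151 875 mm⁴.
Bottom flange (beyond web): 45 × 20, A = 900 mm², x = 32.5 mm, Ī = 151 875 mm⁴.
Centroid: x̄ = ΣA·x / ΣA = 18.3784 mm.
Transfer each piece to the centroidal y-axis using Ī + A·d² with d = x − 18.3784:
  web: d = -13.3784 mm → contributes +355 897 mm⁴
  top flange (beyond web): d = 14.1216 mm → contributes +331 353 mm⁴
  bottom flange (beyond web): d = 14.1216 mm → contributes +331 353 mm⁴
Total I = 1 018 604 mm⁴.

Iy ≈ 1.019 × 10⁶ mm⁴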